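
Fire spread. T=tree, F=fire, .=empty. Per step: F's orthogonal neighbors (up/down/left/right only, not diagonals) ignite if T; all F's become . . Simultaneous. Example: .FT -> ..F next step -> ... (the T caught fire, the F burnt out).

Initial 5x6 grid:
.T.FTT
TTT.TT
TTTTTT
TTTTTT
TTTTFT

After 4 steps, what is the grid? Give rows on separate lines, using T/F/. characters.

Step 1: 4 trees catch fire, 2 burn out
  .T..FT
  TTT.TT
  TTTTTT
  TTTTFT
  TTTF.F
Step 2: 6 trees catch fire, 4 burn out
  .T...F
  TTT.FT
  TTTTFT
  TTTF.F
  TTF...
Step 3: 5 trees catch fire, 6 burn out
  .T....
  TTT..F
  TTTF.F
  TTF...
  TF....
Step 4: 3 trees catch fire, 5 burn out
  .T....
  TTT...
  TTF...
  TF....
  F.....

.T....
TTT...
TTF...
TF....
F.....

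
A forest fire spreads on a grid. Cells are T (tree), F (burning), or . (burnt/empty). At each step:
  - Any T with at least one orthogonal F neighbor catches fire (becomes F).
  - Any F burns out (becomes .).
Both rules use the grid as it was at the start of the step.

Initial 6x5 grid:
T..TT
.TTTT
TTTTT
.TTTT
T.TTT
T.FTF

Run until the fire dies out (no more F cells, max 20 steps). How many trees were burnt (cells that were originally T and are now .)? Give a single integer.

Answer: 19

Derivation:
Step 1: +3 fires, +2 burnt (F count now 3)
Step 2: +3 fires, +3 burnt (F count now 3)
Step 3: +4 fires, +3 burnt (F count now 4)
Step 4: +4 fires, +4 burnt (F count now 4)
Step 5: +4 fires, +4 burnt (F count now 4)
Step 6: +1 fires, +4 burnt (F count now 1)
Step 7: +0 fires, +1 burnt (F count now 0)
Fire out after step 7
Initially T: 22, now '.': 27
Total burnt (originally-T cells now '.'): 19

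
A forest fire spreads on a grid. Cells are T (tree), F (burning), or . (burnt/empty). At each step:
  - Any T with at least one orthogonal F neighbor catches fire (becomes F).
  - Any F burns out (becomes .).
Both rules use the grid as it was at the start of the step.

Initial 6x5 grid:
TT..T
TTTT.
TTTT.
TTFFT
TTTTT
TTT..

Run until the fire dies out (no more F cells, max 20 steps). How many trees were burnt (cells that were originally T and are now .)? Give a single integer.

Answer: 21

Derivation:
Step 1: +6 fires, +2 burnt (F count now 6)
Step 2: +7 fires, +6 burnt (F count now 7)
Step 3: +4 fires, +7 burnt (F count now 4)
Step 4: +3 fires, +4 burnt (F count now 3)
Step 5: +1 fires, +3 burnt (F count now 1)
Step 6: +0 fires, +1 burnt (F count now 0)
Fire out after step 6
Initially T: 22, now '.': 29
Total burnt (originally-T cells now '.'): 21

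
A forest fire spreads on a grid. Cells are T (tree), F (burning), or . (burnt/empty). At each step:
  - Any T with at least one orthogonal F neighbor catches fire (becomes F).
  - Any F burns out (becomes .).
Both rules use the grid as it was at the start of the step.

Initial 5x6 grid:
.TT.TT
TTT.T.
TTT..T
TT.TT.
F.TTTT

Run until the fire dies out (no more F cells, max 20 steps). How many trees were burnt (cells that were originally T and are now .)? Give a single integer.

Answer: 10

Derivation:
Step 1: +1 fires, +1 burnt (F count now 1)
Step 2: +2 fires, +1 burnt (F count now 2)
Step 3: +2 fires, +2 burnt (F count now 2)
Step 4: +2 fires, +2 burnt (F count now 2)
Step 5: +2 fires, +2 burnt (F count now 2)
Step 6: +1 fires, +2 burnt (F count now 1)
Step 7: +0 fires, +1 burnt (F count now 0)
Fire out after step 7
Initially T: 20, now '.': 20
Total burnt (originally-T cells now '.'): 10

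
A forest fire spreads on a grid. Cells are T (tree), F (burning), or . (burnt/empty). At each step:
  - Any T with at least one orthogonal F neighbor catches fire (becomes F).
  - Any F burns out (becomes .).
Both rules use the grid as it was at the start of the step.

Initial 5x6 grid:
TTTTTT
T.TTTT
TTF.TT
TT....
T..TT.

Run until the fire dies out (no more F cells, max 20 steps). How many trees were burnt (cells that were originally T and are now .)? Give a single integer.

Step 1: +2 fires, +1 burnt (F count now 2)
Step 2: +4 fires, +2 burnt (F count now 4)
Step 3: +5 fires, +4 burnt (F count now 5)
Step 4: +5 fires, +5 burnt (F count now 5)
Step 5: +2 fires, +5 burnt (F count now 2)
Step 6: +0 fires, +2 burnt (F count now 0)
Fire out after step 6
Initially T: 20, now '.': 28
Total burnt (originally-T cells now '.'): 18

Answer: 18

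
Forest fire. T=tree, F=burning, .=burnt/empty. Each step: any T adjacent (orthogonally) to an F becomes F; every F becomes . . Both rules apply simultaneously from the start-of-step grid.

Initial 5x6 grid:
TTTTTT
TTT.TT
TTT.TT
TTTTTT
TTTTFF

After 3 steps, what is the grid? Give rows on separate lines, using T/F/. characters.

Step 1: 3 trees catch fire, 2 burn out
  TTTTTT
  TTT.TT
  TTT.TT
  TTTTFF
  TTTF..
Step 2: 4 trees catch fire, 3 burn out
  TTTTTT
  TTT.TT
  TTT.FF
  TTTF..
  TTF...
Step 3: 4 trees catch fire, 4 burn out
  TTTTTT
  TTT.FF
  TTT...
  TTF...
  TF....

TTTTTT
TTT.FF
TTT...
TTF...
TF....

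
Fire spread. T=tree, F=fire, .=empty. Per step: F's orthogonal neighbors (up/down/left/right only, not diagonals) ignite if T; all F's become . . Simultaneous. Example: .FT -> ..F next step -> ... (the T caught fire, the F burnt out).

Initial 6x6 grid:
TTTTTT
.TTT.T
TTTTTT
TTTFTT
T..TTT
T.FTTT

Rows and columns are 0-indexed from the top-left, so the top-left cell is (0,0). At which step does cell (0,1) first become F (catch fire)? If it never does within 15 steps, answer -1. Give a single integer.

Step 1: cell (0,1)='T' (+5 fires, +2 burnt)
Step 2: cell (0,1)='T' (+7 fires, +5 burnt)
Step 3: cell (0,1)='T' (+7 fires, +7 burnt)
Step 4: cell (0,1)='T' (+6 fires, +7 burnt)
Step 5: cell (0,1)='F' (+3 fires, +6 burnt)
  -> target ignites at step 5
Step 6: cell (0,1)='.' (+1 fires, +3 burnt)
Step 7: cell (0,1)='.' (+0 fires, +1 burnt)
  fire out at step 7

5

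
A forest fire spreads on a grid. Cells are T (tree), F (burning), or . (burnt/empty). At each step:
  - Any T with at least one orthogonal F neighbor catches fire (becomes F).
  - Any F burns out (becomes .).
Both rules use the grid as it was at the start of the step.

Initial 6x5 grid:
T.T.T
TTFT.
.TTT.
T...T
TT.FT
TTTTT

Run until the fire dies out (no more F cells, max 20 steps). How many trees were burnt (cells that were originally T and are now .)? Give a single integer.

Answer: 18

Derivation:
Step 1: +6 fires, +2 burnt (F count now 6)
Step 2: +6 fires, +6 burnt (F count now 6)
Step 3: +2 fires, +6 burnt (F count now 2)
Step 4: +2 fires, +2 burnt (F count now 2)
Step 5: +1 fires, +2 burnt (F count now 1)
Step 6: +1 fires, +1 burnt (F count now 1)
Step 7: +0 fires, +1 burnt (F count now 0)
Fire out after step 7
Initially T: 19, now '.': 29
Total burnt (originally-T cells now '.'): 18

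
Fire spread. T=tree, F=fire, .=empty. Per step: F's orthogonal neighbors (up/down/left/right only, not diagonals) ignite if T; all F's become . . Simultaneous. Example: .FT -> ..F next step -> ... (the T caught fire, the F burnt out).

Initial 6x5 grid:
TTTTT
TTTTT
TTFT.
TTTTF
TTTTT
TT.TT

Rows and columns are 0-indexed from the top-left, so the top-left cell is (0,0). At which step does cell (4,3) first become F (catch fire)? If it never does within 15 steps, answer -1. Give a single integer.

Step 1: cell (4,3)='T' (+6 fires, +2 burnt)
Step 2: cell (4,3)='F' (+8 fires, +6 burnt)
  -> target ignites at step 2
Step 3: cell (4,3)='.' (+7 fires, +8 burnt)
Step 4: cell (4,3)='.' (+4 fires, +7 burnt)
Step 5: cell (4,3)='.' (+1 fires, +4 burnt)
Step 6: cell (4,3)='.' (+0 fires, +1 burnt)
  fire out at step 6

2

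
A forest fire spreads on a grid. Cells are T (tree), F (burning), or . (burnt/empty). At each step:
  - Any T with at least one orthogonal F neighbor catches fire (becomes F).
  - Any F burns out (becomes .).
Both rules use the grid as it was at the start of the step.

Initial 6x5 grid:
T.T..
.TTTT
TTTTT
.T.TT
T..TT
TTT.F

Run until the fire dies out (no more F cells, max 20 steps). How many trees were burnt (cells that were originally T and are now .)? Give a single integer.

Step 1: +1 fires, +1 burnt (F count now 1)
Step 2: +2 fires, +1 burnt (F count now 2)
Step 3: +2 fires, +2 burnt (F count now 2)
Step 4: +2 fires, +2 burnt (F count now 2)
Step 5: +2 fires, +2 burnt (F count now 2)
Step 6: +2 fires, +2 burnt (F count now 2)
Step 7: +4 fires, +2 burnt (F count now 4)
Step 8: +0 fires, +4 burnt (F count now 0)
Fire out after step 8
Initially T: 20, now '.': 25
Total burnt (originally-T cells now '.'): 15

Answer: 15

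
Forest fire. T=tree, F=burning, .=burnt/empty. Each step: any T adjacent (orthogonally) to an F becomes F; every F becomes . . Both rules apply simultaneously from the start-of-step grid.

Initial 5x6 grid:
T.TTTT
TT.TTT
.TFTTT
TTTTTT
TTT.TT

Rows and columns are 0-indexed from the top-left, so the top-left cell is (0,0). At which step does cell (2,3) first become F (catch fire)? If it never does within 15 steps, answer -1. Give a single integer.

Step 1: cell (2,3)='F' (+3 fires, +1 burnt)
  -> target ignites at step 1
Step 2: cell (2,3)='.' (+6 fires, +3 burnt)
Step 3: cell (2,3)='.' (+7 fires, +6 burnt)
Step 4: cell (2,3)='.' (+7 fires, +7 burnt)
Step 5: cell (2,3)='.' (+2 fires, +7 burnt)
Step 6: cell (2,3)='.' (+0 fires, +2 burnt)
  fire out at step 6

1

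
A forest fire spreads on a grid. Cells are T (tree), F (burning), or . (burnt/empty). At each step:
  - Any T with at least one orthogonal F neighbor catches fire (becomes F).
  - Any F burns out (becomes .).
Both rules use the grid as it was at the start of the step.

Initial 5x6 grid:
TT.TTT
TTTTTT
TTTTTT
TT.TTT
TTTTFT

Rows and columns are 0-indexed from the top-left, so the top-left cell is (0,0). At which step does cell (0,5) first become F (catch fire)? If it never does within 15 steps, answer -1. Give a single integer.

Step 1: cell (0,5)='T' (+3 fires, +1 burnt)
Step 2: cell (0,5)='T' (+4 fires, +3 burnt)
Step 3: cell (0,5)='T' (+4 fires, +4 burnt)
Step 4: cell (0,5)='T' (+6 fires, +4 burnt)
Step 5: cell (0,5)='F' (+5 fires, +6 burnt)
  -> target ignites at step 5
Step 6: cell (0,5)='.' (+2 fires, +5 burnt)
Step 7: cell (0,5)='.' (+2 fires, +2 burnt)
Step 8: cell (0,5)='.' (+1 fires, +2 burnt)
Step 9: cell (0,5)='.' (+0 fires, +1 burnt)
  fire out at step 9

5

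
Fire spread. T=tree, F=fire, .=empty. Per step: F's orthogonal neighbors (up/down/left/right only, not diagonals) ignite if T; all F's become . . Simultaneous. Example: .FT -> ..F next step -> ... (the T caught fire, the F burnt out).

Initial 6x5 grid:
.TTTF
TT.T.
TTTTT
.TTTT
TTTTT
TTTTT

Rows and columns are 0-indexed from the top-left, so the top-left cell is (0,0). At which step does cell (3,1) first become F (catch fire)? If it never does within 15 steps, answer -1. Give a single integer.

Step 1: cell (3,1)='T' (+1 fires, +1 burnt)
Step 2: cell (3,1)='T' (+2 fires, +1 burnt)
Step 3: cell (3,1)='T' (+2 fires, +2 burnt)
Step 4: cell (3,1)='T' (+4 fires, +2 burnt)
Step 5: cell (3,1)='T' (+5 fires, +4 burnt)
Step 6: cell (3,1)='F' (+5 fires, +5 burnt)
  -> target ignites at step 6
Step 7: cell (3,1)='.' (+3 fires, +5 burnt)
Step 8: cell (3,1)='.' (+2 fires, +3 burnt)
Step 9: cell (3,1)='.' (+1 fires, +2 burnt)
Step 10: cell (3,1)='.' (+0 fires, +1 burnt)
  fire out at step 10

6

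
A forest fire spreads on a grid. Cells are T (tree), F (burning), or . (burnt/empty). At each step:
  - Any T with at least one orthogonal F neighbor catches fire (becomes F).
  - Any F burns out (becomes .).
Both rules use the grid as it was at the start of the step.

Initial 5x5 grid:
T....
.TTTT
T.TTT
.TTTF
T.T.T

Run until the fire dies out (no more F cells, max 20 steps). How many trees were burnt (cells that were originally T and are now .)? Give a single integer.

Answer: 12

Derivation:
Step 1: +3 fires, +1 burnt (F count now 3)
Step 2: +3 fires, +3 burnt (F count now 3)
Step 3: +4 fires, +3 burnt (F count now 4)
Step 4: +1 fires, +4 burnt (F count now 1)
Step 5: +1 fires, +1 burnt (F count now 1)
Step 6: +0 fires, +1 burnt (F count now 0)
Fire out after step 6
Initially T: 15, now '.': 22
Total burnt (originally-T cells now '.'): 12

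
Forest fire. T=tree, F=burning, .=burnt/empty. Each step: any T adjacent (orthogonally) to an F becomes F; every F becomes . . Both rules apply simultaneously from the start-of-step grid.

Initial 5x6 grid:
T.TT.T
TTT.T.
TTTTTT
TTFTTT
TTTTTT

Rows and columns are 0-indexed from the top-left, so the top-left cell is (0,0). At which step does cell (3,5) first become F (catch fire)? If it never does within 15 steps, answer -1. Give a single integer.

Step 1: cell (3,5)='T' (+4 fires, +1 burnt)
Step 2: cell (3,5)='T' (+7 fires, +4 burnt)
Step 3: cell (3,5)='F' (+7 fires, +7 burnt)
  -> target ignites at step 3
Step 4: cell (3,5)='.' (+5 fires, +7 burnt)
Step 5: cell (3,5)='.' (+1 fires, +5 burnt)
Step 6: cell (3,5)='.' (+0 fires, +1 burnt)
  fire out at step 6

3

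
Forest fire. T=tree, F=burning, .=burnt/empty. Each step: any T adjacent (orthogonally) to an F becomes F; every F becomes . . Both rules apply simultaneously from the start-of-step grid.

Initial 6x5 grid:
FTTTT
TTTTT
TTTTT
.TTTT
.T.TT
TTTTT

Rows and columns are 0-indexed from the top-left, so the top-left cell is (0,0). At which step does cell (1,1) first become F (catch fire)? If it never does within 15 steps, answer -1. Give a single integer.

Step 1: cell (1,1)='T' (+2 fires, +1 burnt)
Step 2: cell (1,1)='F' (+3 fires, +2 burnt)
  -> target ignites at step 2
Step 3: cell (1,1)='.' (+3 fires, +3 burnt)
Step 4: cell (1,1)='.' (+4 fires, +3 burnt)
Step 5: cell (1,1)='.' (+4 fires, +4 burnt)
Step 6: cell (1,1)='.' (+3 fires, +4 burnt)
Step 7: cell (1,1)='.' (+4 fires, +3 burnt)
Step 8: cell (1,1)='.' (+2 fires, +4 burnt)
Step 9: cell (1,1)='.' (+1 fires, +2 burnt)
Step 10: cell (1,1)='.' (+0 fires, +1 burnt)
  fire out at step 10

2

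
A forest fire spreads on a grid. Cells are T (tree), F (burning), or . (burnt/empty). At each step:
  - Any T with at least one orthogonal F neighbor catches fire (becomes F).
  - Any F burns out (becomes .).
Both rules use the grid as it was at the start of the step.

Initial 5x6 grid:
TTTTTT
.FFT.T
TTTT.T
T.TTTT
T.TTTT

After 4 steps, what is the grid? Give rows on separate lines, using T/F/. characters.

Step 1: 5 trees catch fire, 2 burn out
  TFFTTT
  ...F.T
  TFFT.T
  T.TTTT
  T.TTTT
Step 2: 5 trees catch fire, 5 burn out
  F..FTT
  .....T
  F..F.T
  T.FTTT
  T.TTTT
Step 3: 4 trees catch fire, 5 burn out
  ....FT
  .....T
  .....T
  F..FTT
  T.FTTT
Step 4: 4 trees catch fire, 4 burn out
  .....F
  .....T
  .....T
  ....FT
  F..FTT

.....F
.....T
.....T
....FT
F..FTT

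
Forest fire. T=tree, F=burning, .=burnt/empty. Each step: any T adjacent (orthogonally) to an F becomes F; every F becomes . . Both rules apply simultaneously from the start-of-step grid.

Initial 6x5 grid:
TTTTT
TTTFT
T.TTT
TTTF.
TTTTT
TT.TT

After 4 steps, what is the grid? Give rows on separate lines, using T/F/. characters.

Step 1: 6 trees catch fire, 2 burn out
  TTTFT
  TTF.F
  T.TFT
  TTF..
  TTTFT
  TT.TT
Step 2: 9 trees catch fire, 6 burn out
  TTF.F
  TF...
  T.F.F
  TF...
  TTF.F
  TT.FT
Step 3: 5 trees catch fire, 9 burn out
  TF...
  F....
  T....
  F....
  TF...
  TT..F
Step 4: 4 trees catch fire, 5 burn out
  F....
  .....
  F....
  .....
  F....
  TF...

F....
.....
F....
.....
F....
TF...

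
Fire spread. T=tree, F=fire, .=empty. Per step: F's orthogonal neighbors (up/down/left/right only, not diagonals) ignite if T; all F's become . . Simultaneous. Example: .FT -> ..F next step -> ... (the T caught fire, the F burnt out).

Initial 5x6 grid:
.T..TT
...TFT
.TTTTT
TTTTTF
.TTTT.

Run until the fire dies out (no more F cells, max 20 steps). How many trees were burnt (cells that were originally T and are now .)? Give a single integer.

Answer: 18

Derivation:
Step 1: +6 fires, +2 burnt (F count now 6)
Step 2: +4 fires, +6 burnt (F count now 4)
Step 3: +3 fires, +4 burnt (F count now 3)
Step 4: +3 fires, +3 burnt (F count now 3)
Step 5: +2 fires, +3 burnt (F count now 2)
Step 6: +0 fires, +2 burnt (F count now 0)
Fire out after step 6
Initially T: 19, now '.': 29
Total burnt (originally-T cells now '.'): 18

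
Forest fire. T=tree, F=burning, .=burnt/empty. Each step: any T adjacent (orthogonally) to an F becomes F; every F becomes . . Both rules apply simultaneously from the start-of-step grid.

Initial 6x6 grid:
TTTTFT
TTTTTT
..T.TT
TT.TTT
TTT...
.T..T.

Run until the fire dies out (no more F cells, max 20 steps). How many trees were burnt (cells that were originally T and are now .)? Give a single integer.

Step 1: +3 fires, +1 burnt (F count now 3)
Step 2: +4 fires, +3 burnt (F count now 4)
Step 3: +4 fires, +4 burnt (F count now 4)
Step 4: +5 fires, +4 burnt (F count now 5)
Step 5: +1 fires, +5 burnt (F count now 1)
Step 6: +0 fires, +1 burnt (F count now 0)
Fire out after step 6
Initially T: 24, now '.': 29
Total burnt (originally-T cells now '.'): 17

Answer: 17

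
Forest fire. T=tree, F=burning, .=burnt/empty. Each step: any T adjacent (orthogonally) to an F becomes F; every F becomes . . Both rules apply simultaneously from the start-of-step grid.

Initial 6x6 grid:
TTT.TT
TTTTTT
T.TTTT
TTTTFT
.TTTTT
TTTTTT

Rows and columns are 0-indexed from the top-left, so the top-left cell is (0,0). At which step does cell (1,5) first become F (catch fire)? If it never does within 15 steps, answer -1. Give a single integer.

Step 1: cell (1,5)='T' (+4 fires, +1 burnt)
Step 2: cell (1,5)='T' (+7 fires, +4 burnt)
Step 3: cell (1,5)='F' (+8 fires, +7 burnt)
  -> target ignites at step 3
Step 4: cell (1,5)='.' (+5 fires, +8 burnt)
Step 5: cell (1,5)='.' (+4 fires, +5 burnt)
Step 6: cell (1,5)='.' (+3 fires, +4 burnt)
Step 7: cell (1,5)='.' (+1 fires, +3 burnt)
Step 8: cell (1,5)='.' (+0 fires, +1 burnt)
  fire out at step 8

3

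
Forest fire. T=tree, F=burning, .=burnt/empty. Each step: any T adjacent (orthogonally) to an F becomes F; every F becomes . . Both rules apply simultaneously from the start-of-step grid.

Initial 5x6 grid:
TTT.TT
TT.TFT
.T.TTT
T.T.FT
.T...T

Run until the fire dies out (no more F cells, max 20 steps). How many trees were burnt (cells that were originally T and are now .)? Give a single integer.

Step 1: +5 fires, +2 burnt (F count now 5)
Step 2: +4 fires, +5 burnt (F count now 4)
Step 3: +0 fires, +4 burnt (F count now 0)
Fire out after step 3
Initially T: 18, now '.': 21
Total burnt (originally-T cells now '.'): 9

Answer: 9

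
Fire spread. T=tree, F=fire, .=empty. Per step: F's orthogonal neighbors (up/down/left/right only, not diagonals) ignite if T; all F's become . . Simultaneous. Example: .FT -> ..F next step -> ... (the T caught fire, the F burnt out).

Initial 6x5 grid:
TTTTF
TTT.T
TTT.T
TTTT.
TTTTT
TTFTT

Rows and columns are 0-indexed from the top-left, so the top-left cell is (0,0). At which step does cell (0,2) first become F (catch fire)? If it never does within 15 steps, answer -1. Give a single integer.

Step 1: cell (0,2)='T' (+5 fires, +2 burnt)
Step 2: cell (0,2)='F' (+7 fires, +5 burnt)
  -> target ignites at step 2
Step 3: cell (0,2)='.' (+7 fires, +7 burnt)
Step 4: cell (0,2)='.' (+4 fires, +7 burnt)
Step 5: cell (0,2)='.' (+2 fires, +4 burnt)
Step 6: cell (0,2)='.' (+0 fires, +2 burnt)
  fire out at step 6

2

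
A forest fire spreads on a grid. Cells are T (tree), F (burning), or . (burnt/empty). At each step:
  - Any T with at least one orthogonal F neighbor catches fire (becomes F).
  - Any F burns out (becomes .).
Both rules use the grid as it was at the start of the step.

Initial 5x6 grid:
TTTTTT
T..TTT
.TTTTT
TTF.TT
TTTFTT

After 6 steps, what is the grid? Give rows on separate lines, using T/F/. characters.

Step 1: 4 trees catch fire, 2 burn out
  TTTTTT
  T..TTT
  .TFTTT
  TF..TT
  TTF.FT
Step 2: 6 trees catch fire, 4 burn out
  TTTTTT
  T..TTT
  .F.FTT
  F...FT
  TF...F
Step 3: 4 trees catch fire, 6 burn out
  TTTTTT
  T..FTT
  ....FT
  .....F
  F.....
Step 4: 3 trees catch fire, 4 burn out
  TTTFTT
  T...FT
  .....F
  ......
  ......
Step 5: 3 trees catch fire, 3 burn out
  TTF.FT
  T....F
  ......
  ......
  ......
Step 6: 2 trees catch fire, 3 burn out
  TF...F
  T.....
  ......
  ......
  ......

TF...F
T.....
......
......
......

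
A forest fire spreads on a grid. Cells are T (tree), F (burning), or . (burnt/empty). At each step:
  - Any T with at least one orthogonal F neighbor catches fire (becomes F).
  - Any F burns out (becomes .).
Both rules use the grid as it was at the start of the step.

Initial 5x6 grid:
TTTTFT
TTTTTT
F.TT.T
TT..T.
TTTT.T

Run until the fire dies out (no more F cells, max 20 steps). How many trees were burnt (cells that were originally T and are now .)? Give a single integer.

Step 1: +5 fires, +2 burnt (F count now 5)
Step 2: +7 fires, +5 burnt (F count now 7)
Step 3: +5 fires, +7 burnt (F count now 5)
Step 4: +2 fires, +5 burnt (F count now 2)
Step 5: +1 fires, +2 burnt (F count now 1)
Step 6: +0 fires, +1 burnt (F count now 0)
Fire out after step 6
Initially T: 22, now '.': 28
Total burnt (originally-T cells now '.'): 20

Answer: 20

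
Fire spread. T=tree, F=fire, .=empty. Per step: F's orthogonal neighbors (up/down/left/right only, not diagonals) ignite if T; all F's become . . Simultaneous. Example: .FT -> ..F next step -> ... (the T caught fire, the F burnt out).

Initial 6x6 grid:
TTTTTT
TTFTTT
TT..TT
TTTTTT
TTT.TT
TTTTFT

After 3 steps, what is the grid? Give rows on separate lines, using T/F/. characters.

Step 1: 6 trees catch fire, 2 burn out
  TTFTTT
  TF.FTT
  TT..TT
  TTTTTT
  TTT.FT
  TTTF.F
Step 2: 8 trees catch fire, 6 burn out
  TF.FTT
  F...FT
  TF..TT
  TTTTFT
  TTT..F
  TTF...
Step 3: 10 trees catch fire, 8 burn out
  F...FT
  .....F
  F...FT
  TFTF.F
  TTF...
  TF....

F...FT
.....F
F...FT
TFTF.F
TTF...
TF....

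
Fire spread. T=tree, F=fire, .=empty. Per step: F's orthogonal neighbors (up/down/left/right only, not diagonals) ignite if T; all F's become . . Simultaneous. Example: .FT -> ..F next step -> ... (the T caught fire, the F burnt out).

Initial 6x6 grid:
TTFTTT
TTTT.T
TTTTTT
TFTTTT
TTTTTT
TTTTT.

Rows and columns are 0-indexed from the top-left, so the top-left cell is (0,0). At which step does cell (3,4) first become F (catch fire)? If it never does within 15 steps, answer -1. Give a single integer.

Step 1: cell (3,4)='T' (+7 fires, +2 burnt)
Step 2: cell (3,4)='T' (+10 fires, +7 burnt)
Step 3: cell (3,4)='F' (+7 fires, +10 burnt)
  -> target ignites at step 3
Step 4: cell (3,4)='.' (+5 fires, +7 burnt)
Step 5: cell (3,4)='.' (+3 fires, +5 burnt)
Step 6: cell (3,4)='.' (+0 fires, +3 burnt)
  fire out at step 6

3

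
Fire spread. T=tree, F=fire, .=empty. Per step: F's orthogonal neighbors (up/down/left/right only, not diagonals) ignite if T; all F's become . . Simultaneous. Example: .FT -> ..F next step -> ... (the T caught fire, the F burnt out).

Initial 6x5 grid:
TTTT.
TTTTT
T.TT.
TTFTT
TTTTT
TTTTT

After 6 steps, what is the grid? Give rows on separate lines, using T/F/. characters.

Step 1: 4 trees catch fire, 1 burn out
  TTTT.
  TTTTT
  T.FT.
  TF.FT
  TTFTT
  TTTTT
Step 2: 7 trees catch fire, 4 burn out
  TTTT.
  TTFTT
  T..F.
  F...F
  TF.FT
  TTFTT
Step 3: 8 trees catch fire, 7 burn out
  TTFT.
  TF.FT
  F....
  .....
  F...F
  TF.FT
Step 4: 6 trees catch fire, 8 burn out
  TF.F.
  F...F
  .....
  .....
  .....
  F...F
Step 5: 1 trees catch fire, 6 burn out
  F....
  .....
  .....
  .....
  .....
  .....
Step 6: 0 trees catch fire, 1 burn out
  .....
  .....
  .....
  .....
  .....
  .....

.....
.....
.....
.....
.....
.....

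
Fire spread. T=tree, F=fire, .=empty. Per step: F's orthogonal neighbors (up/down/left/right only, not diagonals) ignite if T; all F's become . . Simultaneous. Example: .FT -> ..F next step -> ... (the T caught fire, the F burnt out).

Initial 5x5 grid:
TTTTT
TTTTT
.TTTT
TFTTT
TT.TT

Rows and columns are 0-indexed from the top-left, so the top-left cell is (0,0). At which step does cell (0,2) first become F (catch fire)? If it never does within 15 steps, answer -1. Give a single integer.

Step 1: cell (0,2)='T' (+4 fires, +1 burnt)
Step 2: cell (0,2)='T' (+4 fires, +4 burnt)
Step 3: cell (0,2)='T' (+6 fires, +4 burnt)
Step 4: cell (0,2)='F' (+5 fires, +6 burnt)
  -> target ignites at step 4
Step 5: cell (0,2)='.' (+2 fires, +5 burnt)
Step 6: cell (0,2)='.' (+1 fires, +2 burnt)
Step 7: cell (0,2)='.' (+0 fires, +1 burnt)
  fire out at step 7

4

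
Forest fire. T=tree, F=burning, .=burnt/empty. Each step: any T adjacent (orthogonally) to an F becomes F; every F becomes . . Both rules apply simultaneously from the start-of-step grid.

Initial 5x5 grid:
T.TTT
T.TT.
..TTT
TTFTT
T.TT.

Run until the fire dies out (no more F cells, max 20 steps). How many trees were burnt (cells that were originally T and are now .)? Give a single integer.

Step 1: +4 fires, +1 burnt (F count now 4)
Step 2: +5 fires, +4 burnt (F count now 5)
Step 3: +4 fires, +5 burnt (F count now 4)
Step 4: +1 fires, +4 burnt (F count now 1)
Step 5: +1 fires, +1 burnt (F count now 1)
Step 6: +0 fires, +1 burnt (F count now 0)
Fire out after step 6
Initially T: 17, now '.': 23
Total burnt (originally-T cells now '.'): 15

Answer: 15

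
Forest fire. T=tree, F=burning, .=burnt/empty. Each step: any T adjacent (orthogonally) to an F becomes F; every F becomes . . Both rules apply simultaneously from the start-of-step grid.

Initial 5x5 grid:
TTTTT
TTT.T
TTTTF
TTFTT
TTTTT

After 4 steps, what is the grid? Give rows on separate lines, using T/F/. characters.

Step 1: 7 trees catch fire, 2 burn out
  TTTTT
  TTT.F
  TTFF.
  TF.FF
  TTFTT
Step 2: 7 trees catch fire, 7 burn out
  TTTTF
  TTF..
  TF...
  F....
  TF.FF
Step 3: 5 trees catch fire, 7 burn out
  TTFF.
  TF...
  F....
  .....
  F....
Step 4: 2 trees catch fire, 5 burn out
  TF...
  F....
  .....
  .....
  .....

TF...
F....
.....
.....
.....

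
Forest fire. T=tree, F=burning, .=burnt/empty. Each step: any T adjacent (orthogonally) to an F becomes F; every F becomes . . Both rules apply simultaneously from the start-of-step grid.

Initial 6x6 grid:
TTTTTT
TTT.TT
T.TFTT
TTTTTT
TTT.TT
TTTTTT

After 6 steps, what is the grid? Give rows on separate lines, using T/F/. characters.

Step 1: 3 trees catch fire, 1 burn out
  TTTTTT
  TTT.TT
  T.F.FT
  TTTFTT
  TTT.TT
  TTTTTT
Step 2: 5 trees catch fire, 3 burn out
  TTTTTT
  TTF.FT
  T....F
  TTF.FT
  TTT.TT
  TTTTTT
Step 3: 8 trees catch fire, 5 burn out
  TTFTFT
  TF...F
  T.....
  TF...F
  TTF.FT
  TTTTTT
Step 4: 9 trees catch fire, 8 burn out
  TF.F.F
  F.....
  T.....
  F.....
  TF...F
  TTFTFT
Step 5: 6 trees catch fire, 9 burn out
  F.....
  ......
  F.....
  ......
  F.....
  TF.F.F
Step 6: 1 trees catch fire, 6 burn out
  ......
  ......
  ......
  ......
  ......
  F.....

......
......
......
......
......
F.....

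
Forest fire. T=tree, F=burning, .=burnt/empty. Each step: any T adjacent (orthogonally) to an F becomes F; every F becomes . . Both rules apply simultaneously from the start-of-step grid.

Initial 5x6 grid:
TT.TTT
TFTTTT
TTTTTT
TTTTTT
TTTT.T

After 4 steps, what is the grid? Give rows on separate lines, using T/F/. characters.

Step 1: 4 trees catch fire, 1 burn out
  TF.TTT
  F.FTTT
  TFTTTT
  TTTTTT
  TTTT.T
Step 2: 5 trees catch fire, 4 burn out
  F..TTT
  ...FTT
  F.FTTT
  TFTTTT
  TTTT.T
Step 3: 6 trees catch fire, 5 burn out
  ...FTT
  ....FT
  ...FTT
  F.FTTT
  TFTT.T
Step 4: 6 trees catch fire, 6 burn out
  ....FT
  .....F
  ....FT
  ...FTT
  F.FT.T

....FT
.....F
....FT
...FTT
F.FT.T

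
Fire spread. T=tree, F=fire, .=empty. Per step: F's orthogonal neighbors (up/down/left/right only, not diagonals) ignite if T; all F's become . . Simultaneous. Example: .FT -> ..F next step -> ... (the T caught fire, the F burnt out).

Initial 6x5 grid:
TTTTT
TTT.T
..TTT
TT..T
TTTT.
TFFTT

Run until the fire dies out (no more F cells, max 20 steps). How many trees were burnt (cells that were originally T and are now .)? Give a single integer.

Answer: 9

Derivation:
Step 1: +4 fires, +2 burnt (F count now 4)
Step 2: +4 fires, +4 burnt (F count now 4)
Step 3: +1 fires, +4 burnt (F count now 1)
Step 4: +0 fires, +1 burnt (F count now 0)
Fire out after step 4
Initially T: 22, now '.': 17
Total burnt (originally-T cells now '.'): 9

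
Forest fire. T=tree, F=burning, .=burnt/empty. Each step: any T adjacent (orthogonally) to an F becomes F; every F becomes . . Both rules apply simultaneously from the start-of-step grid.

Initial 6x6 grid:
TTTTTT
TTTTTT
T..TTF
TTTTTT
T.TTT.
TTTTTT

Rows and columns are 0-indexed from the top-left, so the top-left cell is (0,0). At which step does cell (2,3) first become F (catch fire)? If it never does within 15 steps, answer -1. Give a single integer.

Step 1: cell (2,3)='T' (+3 fires, +1 burnt)
Step 2: cell (2,3)='F' (+4 fires, +3 burnt)
  -> target ignites at step 2
Step 3: cell (2,3)='.' (+4 fires, +4 burnt)
Step 4: cell (2,3)='.' (+5 fires, +4 burnt)
Step 5: cell (2,3)='.' (+6 fires, +5 burnt)
Step 6: cell (2,3)='.' (+4 fires, +6 burnt)
Step 7: cell (2,3)='.' (+4 fires, +4 burnt)
Step 8: cell (2,3)='.' (+1 fires, +4 burnt)
Step 9: cell (2,3)='.' (+0 fires, +1 burnt)
  fire out at step 9

2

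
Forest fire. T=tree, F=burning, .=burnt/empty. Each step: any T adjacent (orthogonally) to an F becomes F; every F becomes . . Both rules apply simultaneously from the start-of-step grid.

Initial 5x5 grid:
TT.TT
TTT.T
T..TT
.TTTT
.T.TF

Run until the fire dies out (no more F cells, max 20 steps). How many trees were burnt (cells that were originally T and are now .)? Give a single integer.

Answer: 11

Derivation:
Step 1: +2 fires, +1 burnt (F count now 2)
Step 2: +2 fires, +2 burnt (F count now 2)
Step 3: +3 fires, +2 burnt (F count now 3)
Step 4: +2 fires, +3 burnt (F count now 2)
Step 5: +2 fires, +2 burnt (F count now 2)
Step 6: +0 fires, +2 burnt (F count now 0)
Fire out after step 6
Initially T: 17, now '.': 19
Total burnt (originally-T cells now '.'): 11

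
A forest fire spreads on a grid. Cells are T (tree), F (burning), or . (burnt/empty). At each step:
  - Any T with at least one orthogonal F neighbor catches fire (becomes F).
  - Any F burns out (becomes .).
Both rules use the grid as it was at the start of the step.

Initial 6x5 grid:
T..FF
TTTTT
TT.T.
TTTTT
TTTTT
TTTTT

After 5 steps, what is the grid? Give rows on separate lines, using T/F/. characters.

Step 1: 2 trees catch fire, 2 burn out
  T....
  TTTFF
  TT.T.
  TTTTT
  TTTTT
  TTTTT
Step 2: 2 trees catch fire, 2 burn out
  T....
  TTF..
  TT.F.
  TTTTT
  TTTTT
  TTTTT
Step 3: 2 trees catch fire, 2 burn out
  T....
  TF...
  TT...
  TTTFT
  TTTTT
  TTTTT
Step 4: 5 trees catch fire, 2 burn out
  T....
  F....
  TF...
  TTF.F
  TTTFT
  TTTTT
Step 5: 6 trees catch fire, 5 burn out
  F....
  .....
  F....
  TF...
  TTF.F
  TTTFT

F....
.....
F....
TF...
TTF.F
TTTFT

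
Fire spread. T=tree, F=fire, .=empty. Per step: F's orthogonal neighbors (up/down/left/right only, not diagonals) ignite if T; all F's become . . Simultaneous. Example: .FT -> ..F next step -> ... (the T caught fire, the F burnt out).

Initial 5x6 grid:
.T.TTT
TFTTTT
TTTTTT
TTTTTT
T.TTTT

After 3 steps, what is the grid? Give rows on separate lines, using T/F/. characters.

Step 1: 4 trees catch fire, 1 burn out
  .F.TTT
  F.FTTT
  TFTTTT
  TTTTTT
  T.TTTT
Step 2: 4 trees catch fire, 4 burn out
  ...TTT
  ...FTT
  F.FTTT
  TFTTTT
  T.TTTT
Step 3: 5 trees catch fire, 4 burn out
  ...FTT
  ....FT
  ...FTT
  F.FTTT
  T.TTTT

...FTT
....FT
...FTT
F.FTTT
T.TTTT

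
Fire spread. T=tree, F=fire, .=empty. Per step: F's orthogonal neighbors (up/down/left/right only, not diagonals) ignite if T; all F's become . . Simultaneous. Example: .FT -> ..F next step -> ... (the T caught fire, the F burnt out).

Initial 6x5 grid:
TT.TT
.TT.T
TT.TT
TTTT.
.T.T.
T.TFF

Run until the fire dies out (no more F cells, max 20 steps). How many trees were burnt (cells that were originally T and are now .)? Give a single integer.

Answer: 18

Derivation:
Step 1: +2 fires, +2 burnt (F count now 2)
Step 2: +1 fires, +2 burnt (F count now 1)
Step 3: +2 fires, +1 burnt (F count now 2)
Step 4: +2 fires, +2 burnt (F count now 2)
Step 5: +4 fires, +2 burnt (F count now 4)
Step 6: +3 fires, +4 burnt (F count now 3)
Step 7: +3 fires, +3 burnt (F count now 3)
Step 8: +1 fires, +3 burnt (F count now 1)
Step 9: +0 fires, +1 burnt (F count now 0)
Fire out after step 9
Initially T: 19, now '.': 29
Total burnt (originally-T cells now '.'): 18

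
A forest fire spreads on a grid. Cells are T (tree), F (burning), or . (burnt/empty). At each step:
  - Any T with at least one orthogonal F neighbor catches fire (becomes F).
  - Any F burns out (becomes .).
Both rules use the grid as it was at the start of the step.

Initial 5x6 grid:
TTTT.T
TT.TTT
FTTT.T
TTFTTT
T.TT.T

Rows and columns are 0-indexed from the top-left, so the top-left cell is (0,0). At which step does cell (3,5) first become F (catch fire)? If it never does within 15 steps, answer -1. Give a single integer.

Step 1: cell (3,5)='T' (+7 fires, +2 burnt)
Step 2: cell (3,5)='T' (+6 fires, +7 burnt)
Step 3: cell (3,5)='F' (+3 fires, +6 burnt)
  -> target ignites at step 3
Step 4: cell (3,5)='.' (+5 fires, +3 burnt)
Step 5: cell (3,5)='.' (+1 fires, +5 burnt)
Step 6: cell (3,5)='.' (+1 fires, +1 burnt)
Step 7: cell (3,5)='.' (+0 fires, +1 burnt)
  fire out at step 7

3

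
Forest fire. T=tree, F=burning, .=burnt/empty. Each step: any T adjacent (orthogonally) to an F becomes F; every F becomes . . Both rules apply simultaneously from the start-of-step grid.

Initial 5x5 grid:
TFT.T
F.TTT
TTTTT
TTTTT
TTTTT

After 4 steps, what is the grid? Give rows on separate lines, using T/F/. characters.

Step 1: 3 trees catch fire, 2 burn out
  F.F.T
  ..TTT
  FTTTT
  TTTTT
  TTTTT
Step 2: 3 trees catch fire, 3 burn out
  ....T
  ..FTT
  .FTTT
  FTTTT
  TTTTT
Step 3: 4 trees catch fire, 3 burn out
  ....T
  ...FT
  ..FTT
  .FTTT
  FTTTT
Step 4: 4 trees catch fire, 4 burn out
  ....T
  ....F
  ...FT
  ..FTT
  .FTTT

....T
....F
...FT
..FTT
.FTTT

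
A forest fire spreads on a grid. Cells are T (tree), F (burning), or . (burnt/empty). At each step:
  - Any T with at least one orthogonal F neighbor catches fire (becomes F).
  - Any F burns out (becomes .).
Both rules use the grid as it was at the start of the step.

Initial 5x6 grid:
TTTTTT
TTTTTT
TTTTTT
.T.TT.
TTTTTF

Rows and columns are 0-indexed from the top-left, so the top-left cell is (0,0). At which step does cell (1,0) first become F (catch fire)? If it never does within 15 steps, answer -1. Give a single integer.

Step 1: cell (1,0)='T' (+1 fires, +1 burnt)
Step 2: cell (1,0)='T' (+2 fires, +1 burnt)
Step 3: cell (1,0)='T' (+3 fires, +2 burnt)
Step 4: cell (1,0)='T' (+4 fires, +3 burnt)
Step 5: cell (1,0)='T' (+6 fires, +4 burnt)
Step 6: cell (1,0)='T' (+4 fires, +6 burnt)
Step 7: cell (1,0)='T' (+3 fires, +4 burnt)
Step 8: cell (1,0)='F' (+2 fires, +3 burnt)
  -> target ignites at step 8
Step 9: cell (1,0)='.' (+1 fires, +2 burnt)
Step 10: cell (1,0)='.' (+0 fires, +1 burnt)
  fire out at step 10

8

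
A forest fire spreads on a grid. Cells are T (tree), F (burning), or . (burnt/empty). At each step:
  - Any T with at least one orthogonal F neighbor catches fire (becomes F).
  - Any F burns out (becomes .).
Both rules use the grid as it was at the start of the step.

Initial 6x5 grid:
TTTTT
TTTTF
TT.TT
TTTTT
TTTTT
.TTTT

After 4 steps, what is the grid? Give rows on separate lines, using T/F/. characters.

Step 1: 3 trees catch fire, 1 burn out
  TTTTF
  TTTF.
  TT.TF
  TTTTT
  TTTTT
  .TTTT
Step 2: 4 trees catch fire, 3 burn out
  TTTF.
  TTF..
  TT.F.
  TTTTF
  TTTTT
  .TTTT
Step 3: 4 trees catch fire, 4 burn out
  TTF..
  TF...
  TT...
  TTTF.
  TTTTF
  .TTTT
Step 4: 6 trees catch fire, 4 burn out
  TF...
  F....
  TF...
  TTF..
  TTTF.
  .TTTF

TF...
F....
TF...
TTF..
TTTF.
.TTTF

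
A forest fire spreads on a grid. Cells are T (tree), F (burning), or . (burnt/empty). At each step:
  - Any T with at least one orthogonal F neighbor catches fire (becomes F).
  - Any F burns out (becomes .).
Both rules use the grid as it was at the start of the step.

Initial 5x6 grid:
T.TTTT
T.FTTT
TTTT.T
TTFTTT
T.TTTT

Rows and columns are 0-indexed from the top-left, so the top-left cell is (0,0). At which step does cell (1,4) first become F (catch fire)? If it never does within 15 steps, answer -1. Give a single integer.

Step 1: cell (1,4)='T' (+6 fires, +2 burnt)
Step 2: cell (1,4)='F' (+7 fires, +6 burnt)
  -> target ignites at step 2
Step 3: cell (1,4)='.' (+6 fires, +7 burnt)
Step 4: cell (1,4)='.' (+4 fires, +6 burnt)
Step 5: cell (1,4)='.' (+1 fires, +4 burnt)
Step 6: cell (1,4)='.' (+0 fires, +1 burnt)
  fire out at step 6

2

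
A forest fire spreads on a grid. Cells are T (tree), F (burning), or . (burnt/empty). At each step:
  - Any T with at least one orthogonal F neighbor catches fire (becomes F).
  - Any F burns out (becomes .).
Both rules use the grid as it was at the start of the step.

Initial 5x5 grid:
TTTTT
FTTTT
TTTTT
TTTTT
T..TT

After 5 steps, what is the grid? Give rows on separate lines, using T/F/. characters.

Step 1: 3 trees catch fire, 1 burn out
  FTTTT
  .FTTT
  FTTTT
  TTTTT
  T..TT
Step 2: 4 trees catch fire, 3 burn out
  .FTTT
  ..FTT
  .FTTT
  FTTTT
  T..TT
Step 3: 5 trees catch fire, 4 burn out
  ..FTT
  ...FT
  ..FTT
  .FTTT
  F..TT
Step 4: 4 trees catch fire, 5 burn out
  ...FT
  ....F
  ...FT
  ..FTT
  ...TT
Step 5: 3 trees catch fire, 4 burn out
  ....F
  .....
  ....F
  ...FT
  ...TT

....F
.....
....F
...FT
...TT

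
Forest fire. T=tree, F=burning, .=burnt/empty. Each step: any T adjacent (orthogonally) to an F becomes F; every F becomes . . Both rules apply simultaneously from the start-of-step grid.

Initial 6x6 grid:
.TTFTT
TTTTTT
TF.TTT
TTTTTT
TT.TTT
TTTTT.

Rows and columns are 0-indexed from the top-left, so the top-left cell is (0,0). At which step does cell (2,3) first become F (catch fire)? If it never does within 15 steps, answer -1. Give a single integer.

Step 1: cell (2,3)='T' (+6 fires, +2 burnt)
Step 2: cell (2,3)='F' (+9 fires, +6 burnt)
  -> target ignites at step 2
Step 3: cell (2,3)='.' (+5 fires, +9 burnt)
Step 4: cell (2,3)='.' (+5 fires, +5 burnt)
Step 5: cell (2,3)='.' (+3 fires, +5 burnt)
Step 6: cell (2,3)='.' (+2 fires, +3 burnt)
Step 7: cell (2,3)='.' (+0 fires, +2 burnt)
  fire out at step 7

2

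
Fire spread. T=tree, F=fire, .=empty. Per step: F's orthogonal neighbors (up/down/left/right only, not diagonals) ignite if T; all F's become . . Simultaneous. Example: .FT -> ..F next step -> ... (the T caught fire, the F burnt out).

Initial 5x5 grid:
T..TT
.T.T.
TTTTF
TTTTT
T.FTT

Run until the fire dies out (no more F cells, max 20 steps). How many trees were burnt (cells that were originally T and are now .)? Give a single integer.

Step 1: +4 fires, +2 burnt (F count now 4)
Step 2: +5 fires, +4 burnt (F count now 5)
Step 3: +3 fires, +5 burnt (F count now 3)
Step 4: +4 fires, +3 burnt (F count now 4)
Step 5: +0 fires, +4 burnt (F count now 0)
Fire out after step 5
Initially T: 17, now '.': 24
Total burnt (originally-T cells now '.'): 16

Answer: 16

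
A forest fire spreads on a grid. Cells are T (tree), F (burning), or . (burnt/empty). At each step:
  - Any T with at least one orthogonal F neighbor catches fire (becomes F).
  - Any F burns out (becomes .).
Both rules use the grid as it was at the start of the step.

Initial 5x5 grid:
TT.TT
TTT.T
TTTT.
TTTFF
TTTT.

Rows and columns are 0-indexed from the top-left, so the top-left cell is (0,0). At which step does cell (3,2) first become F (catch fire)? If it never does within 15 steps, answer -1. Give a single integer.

Step 1: cell (3,2)='F' (+3 fires, +2 burnt)
  -> target ignites at step 1
Step 2: cell (3,2)='.' (+3 fires, +3 burnt)
Step 3: cell (3,2)='.' (+4 fires, +3 burnt)
Step 4: cell (3,2)='.' (+3 fires, +4 burnt)
Step 5: cell (3,2)='.' (+2 fires, +3 burnt)
Step 6: cell (3,2)='.' (+1 fires, +2 burnt)
Step 7: cell (3,2)='.' (+0 fires, +1 burnt)
  fire out at step 7

1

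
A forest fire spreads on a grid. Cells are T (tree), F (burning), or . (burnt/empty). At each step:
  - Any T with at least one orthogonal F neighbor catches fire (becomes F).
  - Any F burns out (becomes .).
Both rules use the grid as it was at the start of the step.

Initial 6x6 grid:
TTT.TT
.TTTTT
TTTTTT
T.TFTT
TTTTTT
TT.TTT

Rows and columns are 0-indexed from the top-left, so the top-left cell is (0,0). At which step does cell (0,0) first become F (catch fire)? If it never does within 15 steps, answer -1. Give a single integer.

Step 1: cell (0,0)='T' (+4 fires, +1 burnt)
Step 2: cell (0,0)='T' (+7 fires, +4 burnt)
Step 3: cell (0,0)='T' (+7 fires, +7 burnt)
Step 4: cell (0,0)='T' (+8 fires, +7 burnt)
Step 5: cell (0,0)='T' (+4 fires, +8 burnt)
Step 6: cell (0,0)='F' (+1 fires, +4 burnt)
  -> target ignites at step 6
Step 7: cell (0,0)='.' (+0 fires, +1 burnt)
  fire out at step 7

6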